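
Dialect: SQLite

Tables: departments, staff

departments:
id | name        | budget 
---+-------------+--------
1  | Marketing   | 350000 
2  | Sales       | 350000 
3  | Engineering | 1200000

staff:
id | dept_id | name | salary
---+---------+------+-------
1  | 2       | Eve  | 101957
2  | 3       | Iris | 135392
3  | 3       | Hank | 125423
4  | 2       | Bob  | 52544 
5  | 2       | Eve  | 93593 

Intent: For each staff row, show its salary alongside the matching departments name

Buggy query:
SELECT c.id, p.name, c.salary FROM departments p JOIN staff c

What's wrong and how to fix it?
Bug: JOIN with no ON clause produces a cartesian product; every staff row pairs with every departments row

Fix: Add ON c.dept_id = p.id to the JOIN

Corrected query:
SELECT c.id, p.name, c.salary FROM departments p JOIN staff c ON c.dept_id = p.id

Result:
id | name        | salary
---+-------------+-------
1  | Sales       | 101957
2  | Engineering | 135392
3  | Engineering | 125423
4  | Sales       | 52544 
5  | Sales       | 93593 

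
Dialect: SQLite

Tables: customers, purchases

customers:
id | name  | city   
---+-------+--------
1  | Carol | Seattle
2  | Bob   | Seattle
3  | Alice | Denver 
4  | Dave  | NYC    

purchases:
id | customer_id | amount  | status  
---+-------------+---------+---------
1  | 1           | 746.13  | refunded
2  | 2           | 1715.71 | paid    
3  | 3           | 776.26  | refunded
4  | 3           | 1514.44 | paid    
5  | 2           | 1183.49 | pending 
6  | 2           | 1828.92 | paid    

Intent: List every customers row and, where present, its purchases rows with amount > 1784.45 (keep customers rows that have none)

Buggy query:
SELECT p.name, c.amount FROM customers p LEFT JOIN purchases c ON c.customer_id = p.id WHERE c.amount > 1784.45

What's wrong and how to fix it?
Bug: Filtering c.amount in WHERE discards the NULL rows produced by LEFT JOIN, turning it into an inner join

Fix: Put 'c.amount > 1784.45' in the JOIN's ON clause instead of WHERE

Corrected query:
SELECT p.name, c.amount FROM customers p LEFT JOIN purchases c ON c.customer_id = p.id AND c.amount > 1784.45

Result:
name  | amount 
------+--------
Carol | NULL   
Bob   | 1828.92
Alice | NULL   
Dave  | NULL   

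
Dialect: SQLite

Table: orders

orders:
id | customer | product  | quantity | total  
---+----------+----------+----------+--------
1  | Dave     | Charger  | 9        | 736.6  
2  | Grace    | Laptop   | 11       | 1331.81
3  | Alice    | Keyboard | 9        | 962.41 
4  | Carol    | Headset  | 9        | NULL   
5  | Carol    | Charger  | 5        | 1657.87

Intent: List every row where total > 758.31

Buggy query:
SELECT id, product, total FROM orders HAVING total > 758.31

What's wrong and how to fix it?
Bug: HAVING filters the output of aggregation, but this query has no GROUP BY and no aggregate functions, so SQLite rejects it (HAVING clause on a non-aggregate query); the condition here is per row

Fix: Use WHERE for row-level filtering

Corrected query:
SELECT id, product, total FROM orders WHERE total > 758.31

Result:
id | product  | total  
---+----------+--------
2  | Laptop   | 1331.81
3  | Keyboard | 962.41 
5  | Charger  | 1657.87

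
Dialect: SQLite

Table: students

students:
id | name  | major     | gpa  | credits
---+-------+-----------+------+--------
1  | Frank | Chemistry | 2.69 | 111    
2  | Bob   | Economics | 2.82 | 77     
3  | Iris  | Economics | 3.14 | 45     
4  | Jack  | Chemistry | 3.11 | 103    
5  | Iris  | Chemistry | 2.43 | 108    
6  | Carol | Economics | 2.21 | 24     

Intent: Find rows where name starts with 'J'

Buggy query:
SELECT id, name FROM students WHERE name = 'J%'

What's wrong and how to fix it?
Bug: Wildcards only work with LIKE; '=' treats '%' as a literal character

Fix: Replace '=' with LIKE so 'J%' is treated as a pattern

Corrected query:
SELECT id, name FROM students WHERE name LIKE 'J%'

Result:
id | name
---+-----
4  | Jack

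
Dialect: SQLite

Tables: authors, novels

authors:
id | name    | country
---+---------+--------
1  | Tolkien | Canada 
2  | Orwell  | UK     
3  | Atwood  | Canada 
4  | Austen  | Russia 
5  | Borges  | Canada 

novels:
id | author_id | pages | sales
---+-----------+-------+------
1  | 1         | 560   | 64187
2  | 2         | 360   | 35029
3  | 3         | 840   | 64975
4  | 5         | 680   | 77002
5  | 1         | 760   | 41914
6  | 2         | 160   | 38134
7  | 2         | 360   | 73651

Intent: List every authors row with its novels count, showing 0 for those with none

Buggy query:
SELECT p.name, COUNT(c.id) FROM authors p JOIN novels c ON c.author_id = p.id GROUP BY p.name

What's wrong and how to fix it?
Bug: INNER JOIN drops authors rows that have no matching novels rows

Fix: Use LEFT JOIN so parents without children still appear (COUNT(c.id) gives 0)

Corrected query:
SELECT p.name, COUNT(c.id) FROM authors p LEFT JOIN novels c ON c.author_id = p.id GROUP BY p.name

Result:
name    | COUNT(c.id)
--------+------------
Atwood  | 1          
Austen  | 0          
Borges  | 1          
Orwell  | 3          
Tolkien | 2          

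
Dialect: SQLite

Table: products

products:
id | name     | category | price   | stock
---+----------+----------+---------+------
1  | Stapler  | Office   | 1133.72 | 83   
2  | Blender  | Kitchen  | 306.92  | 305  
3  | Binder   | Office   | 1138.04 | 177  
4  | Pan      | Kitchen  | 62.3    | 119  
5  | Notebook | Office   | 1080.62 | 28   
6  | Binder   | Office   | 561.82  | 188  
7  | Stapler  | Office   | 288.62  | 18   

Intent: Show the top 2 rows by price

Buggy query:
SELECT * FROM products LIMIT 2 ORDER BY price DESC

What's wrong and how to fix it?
Bug: ORDER BY cannot follow LIMIT; LIMIT is the final clause

Fix: Swap the clauses: ORDER BY first, then LIMIT

Corrected query:
SELECT * FROM products ORDER BY price DESC LIMIT 2

Result:
id | name    | category | price   | stock
---+---------+----------+---------+------
3  | Binder  | Office   | 1138.04 | 177  
1  | Stapler | Office   | 1133.72 | 83   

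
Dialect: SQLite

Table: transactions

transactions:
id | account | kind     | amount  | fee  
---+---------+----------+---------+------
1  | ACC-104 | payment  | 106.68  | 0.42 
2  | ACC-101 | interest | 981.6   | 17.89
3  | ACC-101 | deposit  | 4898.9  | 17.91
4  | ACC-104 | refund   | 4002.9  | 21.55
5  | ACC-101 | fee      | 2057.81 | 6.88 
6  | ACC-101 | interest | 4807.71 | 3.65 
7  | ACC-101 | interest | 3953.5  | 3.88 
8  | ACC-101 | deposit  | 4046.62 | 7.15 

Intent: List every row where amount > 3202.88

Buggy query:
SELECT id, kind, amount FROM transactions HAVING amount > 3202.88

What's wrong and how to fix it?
Bug: This is a non-aggregate query (no GROUP BY, no aggregates), so in SQLite the HAVING clause is invalid here; a row-level condition belongs in WHERE

Fix: Replace HAVING with WHERE since the condition applies to individual rows

Corrected query:
SELECT id, kind, amount FROM transactions WHERE amount > 3202.88

Result:
id | kind     | amount 
---+----------+--------
3  | deposit  | 4898.9 
4  | refund   | 4002.9 
6  | interest | 4807.71
7  | interest | 3953.5 
8  | deposit  | 4046.62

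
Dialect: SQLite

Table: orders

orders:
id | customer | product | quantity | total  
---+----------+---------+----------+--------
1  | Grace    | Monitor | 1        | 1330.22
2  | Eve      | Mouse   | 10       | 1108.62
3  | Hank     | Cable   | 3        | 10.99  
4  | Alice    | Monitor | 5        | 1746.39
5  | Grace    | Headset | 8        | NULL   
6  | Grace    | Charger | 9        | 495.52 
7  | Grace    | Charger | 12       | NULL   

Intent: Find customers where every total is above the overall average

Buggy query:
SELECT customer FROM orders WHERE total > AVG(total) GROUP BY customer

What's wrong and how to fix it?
Bug: AVG() is an aggregate; it can't sit directly in WHERE

Fix: Compute the overall average in a scalar subquery and compare each group's MIN against it in HAVING

Corrected query:
SELECT customer FROM orders GROUP BY customer HAVING MIN(total) > (SELECT AVG(total) FROM orders)

Result:
customer
--------
Alice   
Eve     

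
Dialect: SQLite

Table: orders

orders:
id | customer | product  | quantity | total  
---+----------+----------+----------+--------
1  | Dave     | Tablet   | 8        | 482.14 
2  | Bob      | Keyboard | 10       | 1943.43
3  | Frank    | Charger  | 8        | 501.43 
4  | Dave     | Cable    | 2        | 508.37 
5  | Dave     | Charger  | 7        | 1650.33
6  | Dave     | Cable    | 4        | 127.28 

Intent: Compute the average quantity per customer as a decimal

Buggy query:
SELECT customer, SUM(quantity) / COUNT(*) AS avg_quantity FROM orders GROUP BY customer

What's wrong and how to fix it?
Bug: Both operands are integers, so '/' performs integer division and truncates

Fix: Multiply by 1.0 (or CAST to REAL) to force floating-point division

Corrected query:
SELECT customer, SUM(quantity) * 1.0 / COUNT(*) AS avg_quantity FROM orders GROUP BY customer

Result:
customer | avg_quantity
---------+-------------
Bob      | 10          
Dave     | 5.25        
Frank    | 8           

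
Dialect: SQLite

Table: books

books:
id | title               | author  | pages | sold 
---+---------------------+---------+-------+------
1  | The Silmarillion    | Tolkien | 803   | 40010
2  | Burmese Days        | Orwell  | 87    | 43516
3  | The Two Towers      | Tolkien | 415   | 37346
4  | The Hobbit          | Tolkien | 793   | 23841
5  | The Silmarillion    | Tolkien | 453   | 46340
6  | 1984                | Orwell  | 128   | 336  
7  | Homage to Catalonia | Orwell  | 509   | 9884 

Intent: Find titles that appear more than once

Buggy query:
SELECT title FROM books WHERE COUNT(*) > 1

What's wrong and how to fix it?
Bug: WHERE can't reference COUNT(*); aggregates are computed after WHERE

Fix: GROUP BY title, then filter groups with HAVING COUNT(*) > 1

Corrected query:
SELECT title FROM books GROUP BY title HAVING COUNT(*) > 1

Result:
title           
----------------
The Silmarillion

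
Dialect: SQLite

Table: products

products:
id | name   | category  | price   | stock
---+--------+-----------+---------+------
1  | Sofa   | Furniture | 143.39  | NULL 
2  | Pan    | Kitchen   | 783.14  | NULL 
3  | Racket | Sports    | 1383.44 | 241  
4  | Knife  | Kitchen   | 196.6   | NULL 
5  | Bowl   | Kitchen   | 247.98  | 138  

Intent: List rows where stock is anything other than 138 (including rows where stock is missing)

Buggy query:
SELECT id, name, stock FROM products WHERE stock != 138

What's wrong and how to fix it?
Bug: 'stock != 138' is unknown when stock is NULL, so NULL rows are silently excluded

Fix: Handle NULL separately with IS NULL alongside the inequality

Corrected query:
SELECT id, name, stock FROM products WHERE stock != 138 OR stock IS NULL

Result:
id | name   | stock
---+--------+------
1  | Sofa   | NULL 
2  | Pan    | NULL 
3  | Racket | 241  
4  | Knife  | NULL 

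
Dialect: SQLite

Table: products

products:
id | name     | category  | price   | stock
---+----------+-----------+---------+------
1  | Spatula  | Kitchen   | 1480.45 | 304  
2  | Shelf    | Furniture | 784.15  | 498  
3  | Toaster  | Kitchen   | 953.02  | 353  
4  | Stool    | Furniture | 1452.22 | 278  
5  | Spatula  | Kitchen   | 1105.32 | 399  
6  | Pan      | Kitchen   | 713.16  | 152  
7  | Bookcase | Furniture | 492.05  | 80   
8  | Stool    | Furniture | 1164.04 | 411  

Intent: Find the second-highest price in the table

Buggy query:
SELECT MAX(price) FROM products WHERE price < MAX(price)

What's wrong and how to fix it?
Bug: MAX(price) on the right of the comparison is an aggregate-in-WHERE error

Fix: Compute the overall MAX in a subquery, then take MAX of rows below it

Corrected query:
SELECT MAX(price) FROM products WHERE price < (SELECT MAX(price) FROM products)

Result:
MAX(price)
----------
1452.22   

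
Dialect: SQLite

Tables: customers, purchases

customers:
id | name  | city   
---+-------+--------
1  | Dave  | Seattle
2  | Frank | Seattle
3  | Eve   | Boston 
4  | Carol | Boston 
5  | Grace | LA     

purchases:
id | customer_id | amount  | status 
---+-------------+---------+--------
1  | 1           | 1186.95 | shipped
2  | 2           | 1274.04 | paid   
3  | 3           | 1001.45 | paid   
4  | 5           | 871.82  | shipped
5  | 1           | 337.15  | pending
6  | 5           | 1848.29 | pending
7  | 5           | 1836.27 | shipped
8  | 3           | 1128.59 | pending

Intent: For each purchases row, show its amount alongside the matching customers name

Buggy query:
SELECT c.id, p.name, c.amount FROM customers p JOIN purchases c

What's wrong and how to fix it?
Bug: JOIN with no ON clause produces a cartesian product; every purchases row pairs with every customers row

Fix: Specify the join condition linking the foreign key to the parent id

Corrected query:
SELECT c.id, p.name, c.amount FROM customers p JOIN purchases c ON c.customer_id = p.id

Result:
id | name  | amount 
---+-------+--------
1  | Dave  | 1186.95
2  | Frank | 1274.04
3  | Eve   | 1001.45
4  | Grace | 871.82 
5  | Dave  | 337.15 
6  | Grace | 1848.29
7  | Grace | 1836.27
8  | Eve   | 1128.59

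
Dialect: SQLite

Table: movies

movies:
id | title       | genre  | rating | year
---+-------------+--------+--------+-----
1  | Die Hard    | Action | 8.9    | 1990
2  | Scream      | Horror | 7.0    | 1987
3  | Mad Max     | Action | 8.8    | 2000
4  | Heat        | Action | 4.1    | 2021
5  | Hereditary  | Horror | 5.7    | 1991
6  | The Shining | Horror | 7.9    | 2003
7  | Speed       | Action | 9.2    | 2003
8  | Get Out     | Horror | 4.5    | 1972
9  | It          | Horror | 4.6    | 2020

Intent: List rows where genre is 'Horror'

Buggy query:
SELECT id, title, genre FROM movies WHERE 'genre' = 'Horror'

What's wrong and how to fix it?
Bug: Single quotes denote string literals in SQL; the column name is being compared as a constant string

Fix: Remove the quotes around the column name (or use double quotes for an identifier)

Corrected query:
SELECT id, title, genre FROM movies WHERE genre = 'Horror'

Result:
id | title       | genre 
---+-------------+-------
2  | Scream      | Horror
5  | Hereditary  | Horror
6  | The Shining | Horror
8  | Get Out     | Horror
9  | It          | Horror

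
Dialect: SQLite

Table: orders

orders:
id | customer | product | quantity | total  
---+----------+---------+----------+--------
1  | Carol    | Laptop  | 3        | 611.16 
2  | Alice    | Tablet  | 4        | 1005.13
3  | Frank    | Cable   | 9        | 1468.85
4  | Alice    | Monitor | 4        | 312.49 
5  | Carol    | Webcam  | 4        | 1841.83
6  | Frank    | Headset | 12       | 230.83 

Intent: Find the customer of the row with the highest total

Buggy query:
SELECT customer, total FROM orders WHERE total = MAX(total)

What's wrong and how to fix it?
Bug: WHERE is evaluated per row; an aggregate over the whole table isn't defined there

Fix: Use a subquery: WHERE total = (SELECT MAX(total) FROM orders)

Corrected query:
SELECT customer, total FROM orders WHERE total = (SELECT MAX(total) FROM orders)

Result:
customer | total  
---------+--------
Carol    | 1841.83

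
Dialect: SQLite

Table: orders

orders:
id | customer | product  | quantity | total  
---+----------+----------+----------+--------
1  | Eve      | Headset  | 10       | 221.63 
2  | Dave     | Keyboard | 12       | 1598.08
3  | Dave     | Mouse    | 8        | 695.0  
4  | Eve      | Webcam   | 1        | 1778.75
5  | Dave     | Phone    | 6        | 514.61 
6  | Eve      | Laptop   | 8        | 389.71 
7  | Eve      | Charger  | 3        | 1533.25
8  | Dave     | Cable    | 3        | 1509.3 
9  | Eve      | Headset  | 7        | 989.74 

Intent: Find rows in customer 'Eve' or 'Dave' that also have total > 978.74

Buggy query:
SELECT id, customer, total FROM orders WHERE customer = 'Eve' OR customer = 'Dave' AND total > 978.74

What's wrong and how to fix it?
Bug: AND binds tighter than OR, so this parses as customer = 'Eve' OR (customer = 'Dave' AND total > 978.74)

Fix: Group the OR with parentheses (or use IN), then AND the threshold

Corrected query:
SELECT id, customer, total FROM orders WHERE (customer = 'Eve' OR customer = 'Dave') AND total > 978.74

Result:
id | customer | total  
---+----------+--------
2  | Dave     | 1598.08
4  | Eve      | 1778.75
7  | Eve      | 1533.25
8  | Dave     | 1509.3 
9  | Eve      | 989.74 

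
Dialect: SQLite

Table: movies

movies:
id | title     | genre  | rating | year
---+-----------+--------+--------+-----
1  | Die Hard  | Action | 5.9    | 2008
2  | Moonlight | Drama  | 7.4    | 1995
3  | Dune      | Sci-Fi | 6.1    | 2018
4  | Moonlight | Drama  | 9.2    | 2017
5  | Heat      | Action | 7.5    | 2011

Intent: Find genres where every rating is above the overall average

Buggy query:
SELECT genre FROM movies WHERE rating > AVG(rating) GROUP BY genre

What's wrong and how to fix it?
Bug: WHERE evaluates per row before aggregation, so AVG() is unavailable

Fix: Compute the overall average in a scalar subquery and compare each group's MIN against it in HAVING

Corrected query:
SELECT genre FROM movies GROUP BY genre HAVING MIN(rating) > (SELECT AVG(rating) FROM movies)

Result:
genre
-----
Drama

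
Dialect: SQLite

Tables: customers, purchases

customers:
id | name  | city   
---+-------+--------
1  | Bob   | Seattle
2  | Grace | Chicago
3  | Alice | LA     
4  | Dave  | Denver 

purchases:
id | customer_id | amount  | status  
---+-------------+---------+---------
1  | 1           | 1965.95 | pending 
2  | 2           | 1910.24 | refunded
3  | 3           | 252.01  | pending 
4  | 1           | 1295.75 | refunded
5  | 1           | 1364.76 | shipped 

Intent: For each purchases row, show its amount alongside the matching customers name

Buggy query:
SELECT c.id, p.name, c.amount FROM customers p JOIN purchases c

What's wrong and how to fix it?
Bug: JOIN with no ON clause produces a cartesian product; every purchases row pairs with every customers row

Fix: Add ON c.customer_id = p.id to the JOIN

Corrected query:
SELECT c.id, p.name, c.amount FROM customers p JOIN purchases c ON c.customer_id = p.id

Result:
id | name  | amount 
---+-------+--------
1  | Bob   | 1965.95
2  | Grace | 1910.24
3  | Alice | 252.01 
4  | Bob   | 1295.75
5  | Bob   | 1364.76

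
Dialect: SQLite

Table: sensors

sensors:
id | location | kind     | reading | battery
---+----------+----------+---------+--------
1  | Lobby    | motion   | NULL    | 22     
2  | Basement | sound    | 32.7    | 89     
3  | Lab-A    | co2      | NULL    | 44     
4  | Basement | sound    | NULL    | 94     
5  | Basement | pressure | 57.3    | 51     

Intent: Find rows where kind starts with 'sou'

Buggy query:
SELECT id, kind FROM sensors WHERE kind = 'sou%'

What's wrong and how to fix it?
Bug: Wildcards only work with LIKE; '=' treats '%' as a literal character

Fix: Use LIKE for wildcard pattern matching

Corrected query:
SELECT id, kind FROM sensors WHERE kind LIKE 'sou%'

Result:
id | kind 
---+------
2  | sound
4  | sound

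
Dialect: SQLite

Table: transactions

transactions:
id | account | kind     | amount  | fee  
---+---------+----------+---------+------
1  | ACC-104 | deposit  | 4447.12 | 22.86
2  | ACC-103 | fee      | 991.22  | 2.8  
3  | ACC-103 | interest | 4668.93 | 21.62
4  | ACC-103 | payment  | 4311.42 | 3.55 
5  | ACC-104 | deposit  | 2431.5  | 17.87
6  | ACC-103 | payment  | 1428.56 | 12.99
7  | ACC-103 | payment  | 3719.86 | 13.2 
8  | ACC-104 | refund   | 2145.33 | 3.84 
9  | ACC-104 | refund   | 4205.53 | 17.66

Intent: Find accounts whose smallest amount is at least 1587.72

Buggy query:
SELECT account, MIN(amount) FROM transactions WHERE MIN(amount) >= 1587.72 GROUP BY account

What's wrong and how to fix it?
Bug: MIN() in WHERE is a misuse of aggregate

Fix: Replace WHERE with HAVING after the GROUP BY

Corrected query:
SELECT account, MIN(amount) FROM transactions GROUP BY account HAVING MIN(amount) >= 1587.72

Result:
account | MIN(amount)
--------+------------
ACC-104 | 2145.33    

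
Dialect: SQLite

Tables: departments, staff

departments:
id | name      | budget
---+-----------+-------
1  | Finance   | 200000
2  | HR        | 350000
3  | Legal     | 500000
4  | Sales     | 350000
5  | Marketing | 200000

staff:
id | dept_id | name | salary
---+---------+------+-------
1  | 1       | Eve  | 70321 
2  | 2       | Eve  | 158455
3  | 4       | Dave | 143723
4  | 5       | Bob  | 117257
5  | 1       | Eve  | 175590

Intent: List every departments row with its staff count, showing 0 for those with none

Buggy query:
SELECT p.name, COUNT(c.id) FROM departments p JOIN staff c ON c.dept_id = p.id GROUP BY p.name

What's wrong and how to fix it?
Bug: An inner join excludes parents with zero children

Fix: Switch to LEFT JOIN to retain unmatched parent rows

Corrected query:
SELECT p.name, COUNT(c.id) FROM departments p LEFT JOIN staff c ON c.dept_id = p.id GROUP BY p.name

Result:
name      | COUNT(c.id)
----------+------------
Finance   | 2          
HR        | 1          
Legal     | 0          
Marketing | 1          
Sales     | 1          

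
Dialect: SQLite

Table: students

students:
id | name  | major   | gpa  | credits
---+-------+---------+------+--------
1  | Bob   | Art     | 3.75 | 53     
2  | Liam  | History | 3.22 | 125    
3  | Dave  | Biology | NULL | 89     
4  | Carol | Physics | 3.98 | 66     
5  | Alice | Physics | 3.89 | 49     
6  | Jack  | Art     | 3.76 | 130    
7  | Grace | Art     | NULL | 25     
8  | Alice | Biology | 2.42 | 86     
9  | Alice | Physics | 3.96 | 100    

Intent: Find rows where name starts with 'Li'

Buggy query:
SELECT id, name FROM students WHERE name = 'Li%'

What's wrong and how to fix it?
Bug: Wildcards only work with LIKE; '=' treats '%' as a literal character

Fix: Replace '=' with LIKE so 'Li%' is treated as a pattern

Corrected query:
SELECT id, name FROM students WHERE name LIKE 'Li%'

Result:
id | name
---+-----
2  | Liam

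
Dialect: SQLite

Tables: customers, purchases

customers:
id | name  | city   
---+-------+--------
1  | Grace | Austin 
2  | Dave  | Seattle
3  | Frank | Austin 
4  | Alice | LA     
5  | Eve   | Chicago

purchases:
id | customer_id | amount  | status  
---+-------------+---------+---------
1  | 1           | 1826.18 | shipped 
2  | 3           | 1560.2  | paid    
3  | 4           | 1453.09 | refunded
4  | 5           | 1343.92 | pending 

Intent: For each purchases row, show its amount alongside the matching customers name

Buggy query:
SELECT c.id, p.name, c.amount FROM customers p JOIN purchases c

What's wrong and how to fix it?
Bug: JOIN with no ON clause produces a cartesian product; every purchases row pairs with every customers row

Fix: Specify the join condition linking the foreign key to the parent id

Corrected query:
SELECT c.id, p.name, c.amount FROM customers p JOIN purchases c ON c.customer_id = p.id

Result:
id | name  | amount 
---+-------+--------
1  | Grace | 1826.18
2  | Frank | 1560.2 
3  | Alice | 1453.09
4  | Eve   | 1343.92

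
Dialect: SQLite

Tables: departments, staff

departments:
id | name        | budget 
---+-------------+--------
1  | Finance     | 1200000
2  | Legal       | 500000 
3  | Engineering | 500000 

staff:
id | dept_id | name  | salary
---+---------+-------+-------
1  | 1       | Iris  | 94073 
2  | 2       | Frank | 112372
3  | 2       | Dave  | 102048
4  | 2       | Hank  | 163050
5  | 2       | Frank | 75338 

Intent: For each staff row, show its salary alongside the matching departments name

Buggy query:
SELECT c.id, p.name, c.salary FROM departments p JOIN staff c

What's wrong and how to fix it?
Bug: Missing join condition: each staff row is matched to all departments rows instead of just its own

Fix: Add ON c.dept_id = p.id to the JOIN

Corrected query:
SELECT c.id, p.name, c.salary FROM departments p JOIN staff c ON c.dept_id = p.id

Result:
id | name    | salary
---+---------+-------
1  | Finance | 94073 
2  | Legal   | 112372
3  | Legal   | 102048
4  | Legal   | 163050
5  | Legal   | 75338 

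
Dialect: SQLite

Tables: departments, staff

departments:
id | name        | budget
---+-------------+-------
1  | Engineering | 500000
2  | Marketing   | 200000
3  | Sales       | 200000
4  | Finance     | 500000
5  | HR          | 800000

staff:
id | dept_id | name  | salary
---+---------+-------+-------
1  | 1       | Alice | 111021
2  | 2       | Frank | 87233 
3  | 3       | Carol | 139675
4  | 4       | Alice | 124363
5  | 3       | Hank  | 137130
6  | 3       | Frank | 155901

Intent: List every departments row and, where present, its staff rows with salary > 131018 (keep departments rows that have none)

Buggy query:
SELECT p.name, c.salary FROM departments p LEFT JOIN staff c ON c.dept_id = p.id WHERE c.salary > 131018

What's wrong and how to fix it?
Bug: A WHERE condition on the right-hand table after LEFT JOIN drops unmatched parents

Fix: Move the right-table condition into the ON clause so unmatched parents are kept

Corrected query:
SELECT p.name, c.salary FROM departments p LEFT JOIN staff c ON c.dept_id = p.id AND c.salary > 131018

Result:
name        | salary
------------+-------
Engineering | NULL  
Marketing   | NULL  
Sales       | 137130
Sales       | 139675
Sales       | 155901
Finance     | NULL  
HR          | NULL  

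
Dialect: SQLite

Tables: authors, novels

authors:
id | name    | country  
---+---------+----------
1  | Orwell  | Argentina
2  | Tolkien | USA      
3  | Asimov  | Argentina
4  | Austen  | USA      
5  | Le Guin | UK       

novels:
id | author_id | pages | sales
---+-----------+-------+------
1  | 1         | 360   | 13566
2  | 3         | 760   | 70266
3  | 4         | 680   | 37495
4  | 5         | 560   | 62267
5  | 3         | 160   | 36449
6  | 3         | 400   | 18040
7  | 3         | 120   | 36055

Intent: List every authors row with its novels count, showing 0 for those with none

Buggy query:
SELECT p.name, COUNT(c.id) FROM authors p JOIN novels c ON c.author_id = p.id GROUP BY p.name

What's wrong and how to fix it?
Bug: An inner join excludes parents with zero children

Fix: Use LEFT JOIN so parents without children still appear (COUNT(c.id) gives 0)

Corrected query:
SELECT p.name, COUNT(c.id) FROM authors p LEFT JOIN novels c ON c.author_id = p.id GROUP BY p.name

Result:
name    | COUNT(c.id)
--------+------------
Asimov  | 4          
Austen  | 1          
Le Guin | 1          
Orwell  | 1          
Tolkien | 0          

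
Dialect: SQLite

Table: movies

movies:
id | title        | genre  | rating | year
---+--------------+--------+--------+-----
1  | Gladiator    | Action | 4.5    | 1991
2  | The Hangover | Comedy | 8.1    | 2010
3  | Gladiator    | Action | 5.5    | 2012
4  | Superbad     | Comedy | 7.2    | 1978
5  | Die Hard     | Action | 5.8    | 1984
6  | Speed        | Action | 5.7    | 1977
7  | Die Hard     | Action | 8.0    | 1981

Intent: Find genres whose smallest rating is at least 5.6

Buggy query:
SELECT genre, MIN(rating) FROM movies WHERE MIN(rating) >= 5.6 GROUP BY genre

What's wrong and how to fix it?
Bug: MIN() in WHERE is a misuse of aggregate

Fix: Use HAVING for the per-group MIN condition

Corrected query:
SELECT genre, MIN(rating) FROM movies GROUP BY genre HAVING MIN(rating) >= 5.6

Result:
genre  | MIN(rating)
-------+------------
Comedy | 7.2        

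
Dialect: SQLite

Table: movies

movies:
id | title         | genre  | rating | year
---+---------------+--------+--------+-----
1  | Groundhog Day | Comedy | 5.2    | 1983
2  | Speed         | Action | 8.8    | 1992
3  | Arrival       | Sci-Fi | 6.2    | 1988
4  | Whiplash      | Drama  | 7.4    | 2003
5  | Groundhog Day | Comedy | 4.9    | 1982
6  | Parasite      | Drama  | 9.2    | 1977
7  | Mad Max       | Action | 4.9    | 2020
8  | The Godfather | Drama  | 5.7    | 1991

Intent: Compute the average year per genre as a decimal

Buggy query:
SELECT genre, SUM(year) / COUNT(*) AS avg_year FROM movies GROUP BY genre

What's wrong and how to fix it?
Bug: Both operands are integers, so '/' performs integer division and truncates

Fix: Multiply by 1.0 (or CAST to REAL) to force floating-point division

Corrected query:
SELECT genre, SUM(year) * 1.0 / COUNT(*) AS avg_year FROM movies GROUP BY genre

Result:
genre  | avg_year   
-------+------------
Action | 2006       
Comedy | 1982.5     
Drama  | 1990.333333
Sci-Fi | 1988       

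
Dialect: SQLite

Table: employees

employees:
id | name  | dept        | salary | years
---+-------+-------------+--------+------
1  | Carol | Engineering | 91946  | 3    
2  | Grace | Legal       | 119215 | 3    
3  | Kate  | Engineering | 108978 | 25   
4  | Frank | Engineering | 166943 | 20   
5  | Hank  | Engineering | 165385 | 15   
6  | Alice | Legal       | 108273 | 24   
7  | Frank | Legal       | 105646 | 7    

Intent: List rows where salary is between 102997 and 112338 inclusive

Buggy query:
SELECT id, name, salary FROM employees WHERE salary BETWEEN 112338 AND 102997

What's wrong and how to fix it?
Bug: The bounds are reversed; BETWEEN a AND b requires a <= b to match anything

Fix: Swap the bounds so the smaller value comes first

Corrected query:
SELECT id, name, salary FROM employees WHERE salary BETWEEN 102997 AND 112338

Result:
id | name  | salary
---+-------+-------
3  | Kate  | 108978
6  | Alice | 108273
7  | Frank | 105646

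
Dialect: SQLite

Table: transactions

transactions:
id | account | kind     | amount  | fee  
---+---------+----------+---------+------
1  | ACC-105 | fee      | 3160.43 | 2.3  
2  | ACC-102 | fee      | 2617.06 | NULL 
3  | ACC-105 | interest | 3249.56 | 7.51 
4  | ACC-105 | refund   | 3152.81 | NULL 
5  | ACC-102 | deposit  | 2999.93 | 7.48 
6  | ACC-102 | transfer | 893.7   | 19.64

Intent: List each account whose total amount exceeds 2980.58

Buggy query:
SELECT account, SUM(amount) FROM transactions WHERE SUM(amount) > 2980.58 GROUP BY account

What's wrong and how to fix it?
Bug: WHERE runs before GROUP BY, so aggregates aren't available there

Fix: Move the aggregate condition to a HAVING clause

Corrected query:
SELECT account, SUM(amount) FROM transactions GROUP BY account HAVING SUM(amount) > 2980.58

Result:
account | SUM(amount)
--------+------------
ACC-102 | 6510.69    
ACC-105 | 9562.8     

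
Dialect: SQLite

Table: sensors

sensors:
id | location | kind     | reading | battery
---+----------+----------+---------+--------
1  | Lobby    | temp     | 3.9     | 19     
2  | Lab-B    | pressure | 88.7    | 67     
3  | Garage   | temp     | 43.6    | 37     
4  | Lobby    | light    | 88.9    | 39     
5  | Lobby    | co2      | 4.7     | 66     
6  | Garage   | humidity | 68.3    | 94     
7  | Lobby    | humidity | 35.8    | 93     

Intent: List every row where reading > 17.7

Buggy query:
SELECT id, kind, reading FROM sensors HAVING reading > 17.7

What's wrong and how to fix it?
Bug: This is a non-aggregate query (no GROUP BY, no aggregates), so in SQLite the HAVING clause is invalid here; a row-level condition belongs in WHERE

Fix: Use WHERE for row-level filtering

Corrected query:
SELECT id, kind, reading FROM sensors WHERE reading > 17.7

Result:
id | kind     | reading
---+----------+--------
2  | pressure | 88.7   
3  | temp     | 43.6   
4  | light    | 88.9   
6  | humidity | 68.3   
7  | humidity | 35.8   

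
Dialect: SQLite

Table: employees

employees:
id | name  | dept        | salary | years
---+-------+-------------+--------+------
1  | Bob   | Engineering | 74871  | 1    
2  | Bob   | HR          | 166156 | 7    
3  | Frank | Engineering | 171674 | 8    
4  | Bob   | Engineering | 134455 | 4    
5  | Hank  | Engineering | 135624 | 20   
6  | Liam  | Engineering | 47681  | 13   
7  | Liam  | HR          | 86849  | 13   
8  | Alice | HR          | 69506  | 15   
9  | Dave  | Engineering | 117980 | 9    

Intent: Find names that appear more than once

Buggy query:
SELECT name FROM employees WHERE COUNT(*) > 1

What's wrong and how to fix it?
Bug: COUNT(*) is an aggregate and cannot be used in WHERE

Fix: GROUP BY name, then filter groups with HAVING COUNT(*) > 1

Corrected query:
SELECT name FROM employees GROUP BY name HAVING COUNT(*) > 1

Result:
name
----
Bob 
Liam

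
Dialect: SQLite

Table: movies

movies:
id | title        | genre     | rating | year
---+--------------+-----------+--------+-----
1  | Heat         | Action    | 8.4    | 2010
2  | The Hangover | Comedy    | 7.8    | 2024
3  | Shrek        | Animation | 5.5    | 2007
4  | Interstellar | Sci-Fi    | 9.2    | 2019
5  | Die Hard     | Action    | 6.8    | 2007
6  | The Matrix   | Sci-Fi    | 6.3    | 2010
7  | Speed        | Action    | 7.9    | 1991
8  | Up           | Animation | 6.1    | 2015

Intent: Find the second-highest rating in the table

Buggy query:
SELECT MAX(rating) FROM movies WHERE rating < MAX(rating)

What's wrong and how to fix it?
Bug: MAX(rating) on the right of the comparison is an aggregate-in-WHERE error

Fix: Compute the overall MAX in a subquery, then take MAX of rows below it

Corrected query:
SELECT MAX(rating) FROM movies WHERE rating < (SELECT MAX(rating) FROM movies)

Result:
MAX(rating)
-----------
8.4        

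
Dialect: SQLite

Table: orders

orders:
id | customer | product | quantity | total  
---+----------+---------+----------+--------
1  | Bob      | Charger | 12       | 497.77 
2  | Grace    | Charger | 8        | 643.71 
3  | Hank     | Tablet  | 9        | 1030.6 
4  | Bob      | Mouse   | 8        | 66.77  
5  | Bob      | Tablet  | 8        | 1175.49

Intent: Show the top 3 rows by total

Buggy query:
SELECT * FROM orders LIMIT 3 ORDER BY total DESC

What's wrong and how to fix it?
Bug: LIMIT must come after ORDER BY

Fix: Sort with ORDER BY, then apply LIMIT

Corrected query:
SELECT * FROM orders ORDER BY total DESC LIMIT 3

Result:
id | customer | product | quantity | total  
---+----------+---------+----------+--------
5  | Bob      | Tablet  | 8        | 1175.49
3  | Hank     | Tablet  | 9        | 1030.6 
2  | Grace    | Charger | 8        | 643.71 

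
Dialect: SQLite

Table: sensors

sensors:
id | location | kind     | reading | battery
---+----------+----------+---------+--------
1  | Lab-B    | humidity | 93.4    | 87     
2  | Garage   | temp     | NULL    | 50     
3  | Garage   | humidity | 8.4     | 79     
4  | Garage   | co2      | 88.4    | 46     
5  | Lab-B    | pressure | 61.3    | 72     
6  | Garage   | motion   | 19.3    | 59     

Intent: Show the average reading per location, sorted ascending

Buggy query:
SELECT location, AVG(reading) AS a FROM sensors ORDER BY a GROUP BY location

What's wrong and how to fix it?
Bug: ORDER BY appears before GROUP BY; SQL clause order requires GROUP BY first

Fix: Reorder: SELECT … FROM … GROUP BY … ORDER BY …

Corrected query:
SELECT location, AVG(reading) AS a FROM sensors GROUP BY location ORDER BY a

Result:
location | a    
---------+------
Garage   | 38.7 
Lab-B    | 77.35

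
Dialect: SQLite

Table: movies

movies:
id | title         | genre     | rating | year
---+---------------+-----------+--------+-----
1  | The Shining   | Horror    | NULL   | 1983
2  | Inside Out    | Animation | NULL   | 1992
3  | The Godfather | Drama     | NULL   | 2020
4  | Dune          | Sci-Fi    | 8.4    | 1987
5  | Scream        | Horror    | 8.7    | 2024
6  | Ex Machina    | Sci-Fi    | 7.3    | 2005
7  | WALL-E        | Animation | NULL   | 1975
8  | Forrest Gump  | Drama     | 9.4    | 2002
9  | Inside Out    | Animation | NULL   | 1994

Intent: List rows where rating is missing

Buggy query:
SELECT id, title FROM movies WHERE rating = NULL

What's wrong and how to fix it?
Bug: '= NULL' is always unknown in SQL three-valued logic, so no rows match

Fix: Use IS NULL to test for NULL

Corrected query:
SELECT id, title FROM movies WHERE rating IS NULL

Result:
id | title        
---+--------------
1  | The Shining  
2  | Inside Out   
3  | The Godfather
7  | WALL-E       
9  | Inside Out   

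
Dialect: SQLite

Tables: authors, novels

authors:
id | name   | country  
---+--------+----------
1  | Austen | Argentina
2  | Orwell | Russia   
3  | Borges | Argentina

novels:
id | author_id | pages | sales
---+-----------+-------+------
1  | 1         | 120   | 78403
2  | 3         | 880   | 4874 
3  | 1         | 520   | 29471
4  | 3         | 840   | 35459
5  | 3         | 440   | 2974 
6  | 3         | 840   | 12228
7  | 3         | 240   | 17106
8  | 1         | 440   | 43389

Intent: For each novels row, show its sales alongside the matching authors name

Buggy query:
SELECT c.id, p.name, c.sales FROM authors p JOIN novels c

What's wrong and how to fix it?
Bug: JOIN with no ON clause produces a cartesian product; every novels row pairs with every authors row

Fix: Add ON c.author_id = p.id to the JOIN

Corrected query:
SELECT c.id, p.name, c.sales FROM authors p JOIN novels c ON c.author_id = p.id

Result:
id | name   | sales
---+--------+------
1  | Austen | 78403
2  | Borges | 4874 
3  | Austen | 29471
4  | Borges | 35459
5  | Borges | 2974 
6  | Borges | 12228
7  | Borges | 17106
8  | Austen | 43389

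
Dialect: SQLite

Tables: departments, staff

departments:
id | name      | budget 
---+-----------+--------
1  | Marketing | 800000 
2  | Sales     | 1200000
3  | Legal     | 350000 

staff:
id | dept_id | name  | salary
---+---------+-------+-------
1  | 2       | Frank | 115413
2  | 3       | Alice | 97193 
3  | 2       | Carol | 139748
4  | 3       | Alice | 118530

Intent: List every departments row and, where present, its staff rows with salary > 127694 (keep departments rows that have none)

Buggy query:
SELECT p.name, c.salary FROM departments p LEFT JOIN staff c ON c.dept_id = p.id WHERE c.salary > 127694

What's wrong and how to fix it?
Bug: A WHERE condition on the right-hand table after LEFT JOIN drops unmatched parents

Fix: Move the right-table condition into the ON clause so unmatched parents are kept

Corrected query:
SELECT p.name, c.salary FROM departments p LEFT JOIN staff c ON c.dept_id = p.id AND c.salary > 127694

Result:
name      | salary
----------+-------
Marketing | NULL  
Sales     | 139748
Legal     | NULL  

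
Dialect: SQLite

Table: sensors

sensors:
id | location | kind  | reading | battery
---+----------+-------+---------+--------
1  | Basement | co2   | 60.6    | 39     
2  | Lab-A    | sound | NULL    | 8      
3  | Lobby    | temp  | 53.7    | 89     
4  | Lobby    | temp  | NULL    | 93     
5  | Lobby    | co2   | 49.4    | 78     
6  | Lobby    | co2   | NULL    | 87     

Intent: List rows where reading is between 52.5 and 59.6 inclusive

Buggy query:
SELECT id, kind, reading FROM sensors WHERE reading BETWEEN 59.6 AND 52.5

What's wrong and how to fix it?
Bug: The bounds are reversed; BETWEEN a AND b requires a <= b to match anything

Fix: Swap the bounds so the smaller value comes first

Corrected query:
SELECT id, kind, reading FROM sensors WHERE reading BETWEEN 52.5 AND 59.6

Result:
id | kind | reading
---+------+--------
3  | temp | 53.7   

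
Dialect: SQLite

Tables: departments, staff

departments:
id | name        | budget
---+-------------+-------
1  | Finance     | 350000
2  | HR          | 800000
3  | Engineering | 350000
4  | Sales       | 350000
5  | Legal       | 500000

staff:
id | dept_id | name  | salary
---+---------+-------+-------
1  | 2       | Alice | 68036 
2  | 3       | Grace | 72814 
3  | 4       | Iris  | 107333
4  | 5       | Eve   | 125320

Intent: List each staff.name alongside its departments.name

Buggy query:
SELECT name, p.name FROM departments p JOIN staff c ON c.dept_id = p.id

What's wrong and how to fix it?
Bug: 'name' exists in both joined tables, so the database can't tell which one is meant

Fix: Prefix ambiguous columns with the table alias

Corrected query:
SELECT c.name, p.name FROM departments p JOIN staff c ON c.dept_id = p.id

Result:
name  | name       
------+------------
Alice | HR         
Grace | Engineering
Iris  | Sales      
Eve   | Legal      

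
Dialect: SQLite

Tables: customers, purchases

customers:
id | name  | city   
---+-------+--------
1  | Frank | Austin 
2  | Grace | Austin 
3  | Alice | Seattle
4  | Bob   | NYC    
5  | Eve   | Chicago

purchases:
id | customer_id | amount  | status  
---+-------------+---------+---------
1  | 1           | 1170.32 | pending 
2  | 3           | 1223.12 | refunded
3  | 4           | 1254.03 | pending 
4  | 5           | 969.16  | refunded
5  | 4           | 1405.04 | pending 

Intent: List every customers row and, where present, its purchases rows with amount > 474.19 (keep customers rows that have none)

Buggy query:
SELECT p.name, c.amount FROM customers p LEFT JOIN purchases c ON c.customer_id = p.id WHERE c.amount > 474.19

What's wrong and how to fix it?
Bug: A WHERE condition on the right-hand table after LEFT JOIN drops unmatched parents

Fix: Put 'c.amount > 474.19' in the JOIN's ON clause instead of WHERE

Corrected query:
SELECT p.name, c.amount FROM customers p LEFT JOIN purchases c ON c.customer_id = p.id AND c.amount > 474.19

Result:
name  | amount 
------+--------
Frank | 1170.32
Grace | NULL   
Alice | 1223.12
Bob   | 1254.03
Bob   | 1405.04
Eve   | 969.16 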